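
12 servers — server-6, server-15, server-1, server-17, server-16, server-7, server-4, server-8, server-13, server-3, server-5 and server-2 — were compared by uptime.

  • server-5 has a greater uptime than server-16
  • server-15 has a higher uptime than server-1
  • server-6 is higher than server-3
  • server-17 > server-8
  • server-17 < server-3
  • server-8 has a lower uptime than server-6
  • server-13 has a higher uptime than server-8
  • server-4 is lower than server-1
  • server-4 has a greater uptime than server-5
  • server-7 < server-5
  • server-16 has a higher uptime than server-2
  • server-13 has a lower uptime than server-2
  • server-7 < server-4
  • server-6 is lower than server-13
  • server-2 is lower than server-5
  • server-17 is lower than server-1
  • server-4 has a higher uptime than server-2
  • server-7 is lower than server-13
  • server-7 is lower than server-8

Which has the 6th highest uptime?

server-2

Piecing the relations together gives one ordering: server-7 < server-8 < server-17 < server-3 < server-6 < server-13 < server-2 < server-16 < server-5 < server-4 < server-1 < server-15.
Counting 6 from the largest end gives server-2.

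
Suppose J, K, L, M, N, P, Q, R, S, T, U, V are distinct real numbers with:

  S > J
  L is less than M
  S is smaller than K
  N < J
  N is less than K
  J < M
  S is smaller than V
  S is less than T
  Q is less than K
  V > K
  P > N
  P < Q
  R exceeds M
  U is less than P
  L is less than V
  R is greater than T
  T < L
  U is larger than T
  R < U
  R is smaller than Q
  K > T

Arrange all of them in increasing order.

N < J < S < T < L < M < R < U < P < Q < K < V

Nothing is placed below N, so it is least; from there N < J; J < S; S < T; T < L; L < M; M < R; R < U; U < P; P < Q; Q < K; K < V, each given directly.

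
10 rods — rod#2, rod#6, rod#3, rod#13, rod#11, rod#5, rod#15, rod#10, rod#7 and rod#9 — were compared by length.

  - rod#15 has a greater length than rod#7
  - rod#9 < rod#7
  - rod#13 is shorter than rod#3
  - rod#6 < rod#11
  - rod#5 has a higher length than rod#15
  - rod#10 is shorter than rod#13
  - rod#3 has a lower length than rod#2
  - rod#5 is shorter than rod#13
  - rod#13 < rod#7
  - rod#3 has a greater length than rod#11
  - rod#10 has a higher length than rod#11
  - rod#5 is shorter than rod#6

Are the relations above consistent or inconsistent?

We have rod#13 < rod#7 stated directly, yet also rod#7 < rod#15 < rod#5 < rod#6 < rod#11 < rod#10 < rod#13 by chaining the others — so rod#7 < rod#13. Contradiction.

inconsistent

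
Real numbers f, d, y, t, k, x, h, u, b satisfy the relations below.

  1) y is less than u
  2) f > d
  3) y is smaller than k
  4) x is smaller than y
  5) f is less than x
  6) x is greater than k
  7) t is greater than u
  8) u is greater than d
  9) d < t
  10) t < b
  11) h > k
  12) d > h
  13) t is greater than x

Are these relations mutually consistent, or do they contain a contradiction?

We have y < k stated directly, yet also k < h < d < f < x < y by chaining the others — so k < y. Contradiction.

inconsistent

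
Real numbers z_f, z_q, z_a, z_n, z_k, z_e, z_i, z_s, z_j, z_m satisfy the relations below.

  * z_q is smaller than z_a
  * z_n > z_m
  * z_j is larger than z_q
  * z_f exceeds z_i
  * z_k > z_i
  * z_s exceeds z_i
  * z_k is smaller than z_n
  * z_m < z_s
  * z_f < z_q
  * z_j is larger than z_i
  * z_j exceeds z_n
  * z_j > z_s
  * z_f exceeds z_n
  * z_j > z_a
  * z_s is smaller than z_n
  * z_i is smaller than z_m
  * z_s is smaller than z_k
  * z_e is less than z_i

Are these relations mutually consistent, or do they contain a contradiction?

Every relation is compatible with z_e < z_i < z_m < z_s < z_k < z_n < z_f < z_q < z_a < z_j; the set is consistent.

consistent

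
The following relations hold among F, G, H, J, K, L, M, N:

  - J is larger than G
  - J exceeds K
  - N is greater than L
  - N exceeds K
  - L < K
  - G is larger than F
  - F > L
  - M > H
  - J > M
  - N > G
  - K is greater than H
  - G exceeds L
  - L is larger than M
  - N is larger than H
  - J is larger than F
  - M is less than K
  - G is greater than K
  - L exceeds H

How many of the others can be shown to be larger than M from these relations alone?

The elements the relations force above M are L, K, F, G, J, N — no chain reaches any other.
That is 6.

6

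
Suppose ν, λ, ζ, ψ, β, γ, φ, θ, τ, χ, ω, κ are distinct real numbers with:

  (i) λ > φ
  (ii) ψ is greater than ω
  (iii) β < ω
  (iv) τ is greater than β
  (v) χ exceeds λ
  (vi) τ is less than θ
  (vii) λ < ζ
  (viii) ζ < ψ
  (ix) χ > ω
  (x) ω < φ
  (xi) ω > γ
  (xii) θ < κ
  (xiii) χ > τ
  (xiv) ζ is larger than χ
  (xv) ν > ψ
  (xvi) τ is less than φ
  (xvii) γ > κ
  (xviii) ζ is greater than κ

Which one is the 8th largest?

γ

The consecutive relations fix a unique order: β < τ < θ < κ < γ < ω < φ < λ < χ < ζ < ψ < ν.
The 8th largest is γ.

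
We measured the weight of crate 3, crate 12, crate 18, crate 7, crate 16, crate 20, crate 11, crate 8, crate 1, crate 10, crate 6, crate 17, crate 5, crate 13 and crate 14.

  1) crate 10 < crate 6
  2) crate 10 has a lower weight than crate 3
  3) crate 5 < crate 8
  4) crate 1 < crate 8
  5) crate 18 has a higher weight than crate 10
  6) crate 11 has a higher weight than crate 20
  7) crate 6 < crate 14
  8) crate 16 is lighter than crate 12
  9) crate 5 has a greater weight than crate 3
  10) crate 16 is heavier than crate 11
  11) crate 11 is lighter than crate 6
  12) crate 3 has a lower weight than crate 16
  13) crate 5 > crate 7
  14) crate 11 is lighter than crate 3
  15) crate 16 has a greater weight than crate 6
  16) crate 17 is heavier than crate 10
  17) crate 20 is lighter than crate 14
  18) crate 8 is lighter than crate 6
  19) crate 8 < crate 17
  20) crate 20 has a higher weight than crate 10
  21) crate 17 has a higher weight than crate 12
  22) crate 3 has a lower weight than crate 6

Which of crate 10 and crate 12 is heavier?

crate 12

crate 10 < crate 20 and crate 20 < crate 11 give crate 10 < crate 11.
Then crate 11 < crate 3 extends the chain to crate 3.
Then crate 3 < crate 5 extends the chain to crate 5.
Then crate 5 < crate 8 extends the chain to crate 8.
Then crate 8 < crate 6 extends the chain to crate 6.
With crate 6 < crate 16: crate 10 < crate 20 < crate 11 < crate 3 < crate 5 < crate 8 < crate 6 < crate 16.
Then crate 16 < crate 12 extends the chain to crate 12.
So crate 10 < crate 12; crate 12 is the heavier of the two.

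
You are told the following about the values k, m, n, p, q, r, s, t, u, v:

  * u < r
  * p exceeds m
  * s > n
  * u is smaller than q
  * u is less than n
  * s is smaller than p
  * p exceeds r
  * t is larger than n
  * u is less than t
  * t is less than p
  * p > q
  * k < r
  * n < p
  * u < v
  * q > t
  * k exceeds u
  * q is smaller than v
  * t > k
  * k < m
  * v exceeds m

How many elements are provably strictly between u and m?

Chaining upward from u reaches: n, k, t, s, r, q, p, v.
Chaining downward from m reaches: k.
Strictly between u and m are those in both lists: k — 1 element.

1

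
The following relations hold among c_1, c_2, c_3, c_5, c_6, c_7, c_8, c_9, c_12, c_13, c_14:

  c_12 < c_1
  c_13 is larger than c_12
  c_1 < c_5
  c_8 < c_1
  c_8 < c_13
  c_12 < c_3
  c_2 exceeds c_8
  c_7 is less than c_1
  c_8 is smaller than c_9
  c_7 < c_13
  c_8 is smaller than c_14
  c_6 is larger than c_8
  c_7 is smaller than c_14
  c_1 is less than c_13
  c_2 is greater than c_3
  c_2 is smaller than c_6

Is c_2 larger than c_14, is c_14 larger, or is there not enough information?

Following every chain through c_2: above c_2 we get c_6; below c_2 we get c_8, c_12, c_3.
c_14 is not reached, and no chain runs the other way from c_14 to c_2.
So the given relations leave the order of c_2 and c_14 undetermined.

undetermined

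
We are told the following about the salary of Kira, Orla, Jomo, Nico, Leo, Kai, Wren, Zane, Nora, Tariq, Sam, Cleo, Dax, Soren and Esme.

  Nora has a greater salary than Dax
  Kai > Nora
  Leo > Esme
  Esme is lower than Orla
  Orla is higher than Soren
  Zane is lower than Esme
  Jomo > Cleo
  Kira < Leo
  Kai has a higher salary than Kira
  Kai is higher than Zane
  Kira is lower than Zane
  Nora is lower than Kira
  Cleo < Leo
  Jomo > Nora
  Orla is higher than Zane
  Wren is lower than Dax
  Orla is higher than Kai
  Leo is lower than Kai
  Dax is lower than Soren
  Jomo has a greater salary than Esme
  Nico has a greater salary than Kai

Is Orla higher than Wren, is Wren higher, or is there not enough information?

Orla

Link the given pairs in sequence: Wren < Dax; Dax < Nora; Nora < Kira; Kira < Zane; Zane < Esme; Esme < Leo; Leo < Kai; Kai < Orla.
Chaining these gives Wren < Dax < Nora < Kira < Zane < Esme < Leo < Kai < Orla.
So Orla is higher.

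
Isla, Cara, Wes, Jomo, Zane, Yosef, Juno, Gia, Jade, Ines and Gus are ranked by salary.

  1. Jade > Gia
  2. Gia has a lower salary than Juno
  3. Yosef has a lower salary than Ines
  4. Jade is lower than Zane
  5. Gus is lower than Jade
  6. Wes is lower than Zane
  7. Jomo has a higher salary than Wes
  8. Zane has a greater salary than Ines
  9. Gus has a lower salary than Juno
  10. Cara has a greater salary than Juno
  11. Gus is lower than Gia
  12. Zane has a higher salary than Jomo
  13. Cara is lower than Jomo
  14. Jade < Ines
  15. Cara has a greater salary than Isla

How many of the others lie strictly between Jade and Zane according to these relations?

1

The relations place Jade below Zane. An element lies strictly between them when it is forced above Jade and also forced below Zane.
Above Jade: {Ines}. Below Zane: {Gus, Gia, Isla, Yosef, Wes, Juno, Cara, Jomo, Ines}.
Intersection: {Ines} — 1.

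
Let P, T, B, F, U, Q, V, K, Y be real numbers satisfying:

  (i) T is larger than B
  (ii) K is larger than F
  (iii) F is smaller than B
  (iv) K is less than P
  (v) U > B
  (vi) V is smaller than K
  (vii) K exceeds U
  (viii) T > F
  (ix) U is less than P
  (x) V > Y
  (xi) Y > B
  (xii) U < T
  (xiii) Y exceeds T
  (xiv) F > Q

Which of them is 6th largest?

U

Chaining the given pairs: Q < F < B < U < T < Y < V < K < P.
Counting 6 from the largest end gives U.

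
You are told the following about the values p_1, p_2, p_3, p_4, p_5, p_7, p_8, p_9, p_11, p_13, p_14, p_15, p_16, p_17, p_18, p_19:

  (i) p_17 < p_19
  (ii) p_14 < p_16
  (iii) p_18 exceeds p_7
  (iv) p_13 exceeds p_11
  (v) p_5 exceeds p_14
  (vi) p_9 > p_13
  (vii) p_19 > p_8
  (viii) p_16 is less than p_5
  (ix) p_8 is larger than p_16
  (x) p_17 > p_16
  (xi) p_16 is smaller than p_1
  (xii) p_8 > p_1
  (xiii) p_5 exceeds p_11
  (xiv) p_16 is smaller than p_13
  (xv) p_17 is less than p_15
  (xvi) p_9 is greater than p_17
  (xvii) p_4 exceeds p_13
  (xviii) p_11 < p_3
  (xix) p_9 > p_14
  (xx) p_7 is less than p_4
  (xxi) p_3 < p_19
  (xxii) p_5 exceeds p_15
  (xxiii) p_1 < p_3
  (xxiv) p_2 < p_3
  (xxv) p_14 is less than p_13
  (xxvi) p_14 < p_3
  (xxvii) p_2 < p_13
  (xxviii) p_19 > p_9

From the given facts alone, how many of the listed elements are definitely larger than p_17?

The elements the relations force above p_17 are p_15, p_9, p_5, p_19 — no chain reaches any other.
That is 4.

4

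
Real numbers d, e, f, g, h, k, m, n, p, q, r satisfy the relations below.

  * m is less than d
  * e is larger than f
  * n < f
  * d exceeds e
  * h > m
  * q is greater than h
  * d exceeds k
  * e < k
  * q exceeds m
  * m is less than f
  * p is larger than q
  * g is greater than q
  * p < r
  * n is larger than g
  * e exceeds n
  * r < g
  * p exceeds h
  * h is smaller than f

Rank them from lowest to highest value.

m < h < q < p < r < g < n < f < e < k < d

Nothing is placed below m, so it is least; from there m < h; h < q; q < p; p < r; r < g; g < n; n < f; f < e; e < k; k < d, each given directly.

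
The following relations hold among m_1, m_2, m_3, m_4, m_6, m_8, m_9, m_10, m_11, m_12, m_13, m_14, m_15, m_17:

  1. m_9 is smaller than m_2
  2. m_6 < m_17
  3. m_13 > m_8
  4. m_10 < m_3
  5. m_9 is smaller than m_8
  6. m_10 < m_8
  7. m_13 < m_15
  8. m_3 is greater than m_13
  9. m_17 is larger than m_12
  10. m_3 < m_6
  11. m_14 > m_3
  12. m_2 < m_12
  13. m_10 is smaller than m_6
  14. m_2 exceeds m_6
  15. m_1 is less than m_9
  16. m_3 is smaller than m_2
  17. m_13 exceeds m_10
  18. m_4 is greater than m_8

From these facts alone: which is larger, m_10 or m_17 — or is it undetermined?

m_17

m_10 < m_8 and m_8 < m_13 give m_10 < m_13.
Then m_13 < m_3 extends the chain to m_3.
With m_3 < m_6: m_10 < m_8 < m_13 < m_3 < m_6.
With m_6 < m_17: m_10 < m_8 < m_13 < m_3 < m_6 < m_17.
So m_17 is larger.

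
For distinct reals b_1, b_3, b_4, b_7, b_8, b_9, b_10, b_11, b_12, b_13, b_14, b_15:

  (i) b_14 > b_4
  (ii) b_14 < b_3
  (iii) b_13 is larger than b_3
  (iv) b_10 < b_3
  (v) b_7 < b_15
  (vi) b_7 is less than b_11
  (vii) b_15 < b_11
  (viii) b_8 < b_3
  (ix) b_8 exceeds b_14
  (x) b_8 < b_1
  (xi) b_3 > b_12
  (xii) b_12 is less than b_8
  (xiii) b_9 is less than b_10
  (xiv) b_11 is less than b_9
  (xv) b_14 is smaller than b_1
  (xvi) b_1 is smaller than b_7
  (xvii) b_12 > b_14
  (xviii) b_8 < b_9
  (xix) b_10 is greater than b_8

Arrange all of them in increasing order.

b_4 < b_14 < b_12 < b_8 < b_1 < b_7 < b_15 < b_11 < b_9 < b_10 < b_3 < b_13

Nothing is placed below b_4, so it is least; from there b_4 < b_14; b_14 < b_12; b_12 < b_8; b_8 < b_1; b_1 < b_7; b_7 < b_15; b_15 < b_11; b_11 < b_9; b_9 < b_10; b_10 < b_3; b_3 < b_13, each given directly.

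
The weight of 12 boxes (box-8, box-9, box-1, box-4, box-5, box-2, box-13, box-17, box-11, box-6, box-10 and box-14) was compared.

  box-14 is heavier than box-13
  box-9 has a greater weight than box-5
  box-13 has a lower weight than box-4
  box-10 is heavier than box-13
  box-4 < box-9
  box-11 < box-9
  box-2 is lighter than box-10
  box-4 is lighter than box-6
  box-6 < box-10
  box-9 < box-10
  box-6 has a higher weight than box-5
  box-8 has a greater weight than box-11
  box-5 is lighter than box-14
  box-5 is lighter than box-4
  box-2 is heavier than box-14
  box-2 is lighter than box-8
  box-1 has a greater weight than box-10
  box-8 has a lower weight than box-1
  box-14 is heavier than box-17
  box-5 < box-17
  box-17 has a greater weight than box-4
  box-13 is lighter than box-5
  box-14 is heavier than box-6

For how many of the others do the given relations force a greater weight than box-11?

4

From box-11 the given relations immediately reach box-9, box-8.
From those, box-10, box-1 — 4 in total.
Nothing else is reachable above box-11; 4 in all.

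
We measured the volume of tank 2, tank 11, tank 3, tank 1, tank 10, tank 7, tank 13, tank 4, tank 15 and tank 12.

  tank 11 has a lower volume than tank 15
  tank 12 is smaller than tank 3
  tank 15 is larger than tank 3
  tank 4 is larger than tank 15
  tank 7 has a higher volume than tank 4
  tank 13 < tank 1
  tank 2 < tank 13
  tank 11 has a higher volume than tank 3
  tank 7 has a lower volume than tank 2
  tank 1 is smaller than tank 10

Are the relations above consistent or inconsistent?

Every relation is compatible with tank 12 < tank 3 < tank 11 < tank 15 < tank 4 < tank 7 < tank 2 < tank 13 < tank 1 < tank 10; the set is consistent.

consistent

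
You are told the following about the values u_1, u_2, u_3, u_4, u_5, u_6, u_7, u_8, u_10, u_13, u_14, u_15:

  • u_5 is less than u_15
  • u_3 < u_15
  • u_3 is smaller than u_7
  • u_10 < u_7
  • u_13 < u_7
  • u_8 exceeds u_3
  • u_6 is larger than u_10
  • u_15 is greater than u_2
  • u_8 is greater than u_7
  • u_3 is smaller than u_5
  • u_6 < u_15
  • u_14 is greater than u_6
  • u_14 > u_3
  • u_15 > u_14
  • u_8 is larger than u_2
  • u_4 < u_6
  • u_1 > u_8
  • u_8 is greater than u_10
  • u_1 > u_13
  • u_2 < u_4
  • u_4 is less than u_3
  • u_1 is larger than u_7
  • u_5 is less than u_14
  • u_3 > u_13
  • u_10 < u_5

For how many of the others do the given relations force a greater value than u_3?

Directly above u_3: u_5, u_7, u_14, u_8, u_15.
One step further: u_1 (6 so far).
Nothing else is reachable above u_3; 6 in all.

6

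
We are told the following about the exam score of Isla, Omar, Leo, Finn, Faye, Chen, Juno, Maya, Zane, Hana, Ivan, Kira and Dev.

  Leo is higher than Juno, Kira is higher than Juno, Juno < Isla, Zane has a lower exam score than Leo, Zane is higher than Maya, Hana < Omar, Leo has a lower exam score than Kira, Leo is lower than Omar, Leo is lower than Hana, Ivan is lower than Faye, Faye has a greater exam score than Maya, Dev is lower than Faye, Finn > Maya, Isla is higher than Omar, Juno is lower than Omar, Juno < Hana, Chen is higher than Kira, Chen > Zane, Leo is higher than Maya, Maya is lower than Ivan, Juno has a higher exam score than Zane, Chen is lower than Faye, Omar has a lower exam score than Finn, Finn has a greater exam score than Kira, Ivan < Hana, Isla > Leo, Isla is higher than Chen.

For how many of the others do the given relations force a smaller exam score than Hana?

5

From Hana the given relations immediately reach Ivan, Juno, Leo.
From those, Maya, Zane — 5 in total.
Nothing else is reachable below Hana; 5 in all.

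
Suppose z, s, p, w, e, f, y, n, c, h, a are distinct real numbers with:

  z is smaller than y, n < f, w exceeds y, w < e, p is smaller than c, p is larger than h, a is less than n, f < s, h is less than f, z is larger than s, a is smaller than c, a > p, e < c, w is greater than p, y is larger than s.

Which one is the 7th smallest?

Piecing the relations together gives one ordering: h < p < a < n < f < s < z < y < w < e < c.
Counting 7 from the smallest end gives z.

z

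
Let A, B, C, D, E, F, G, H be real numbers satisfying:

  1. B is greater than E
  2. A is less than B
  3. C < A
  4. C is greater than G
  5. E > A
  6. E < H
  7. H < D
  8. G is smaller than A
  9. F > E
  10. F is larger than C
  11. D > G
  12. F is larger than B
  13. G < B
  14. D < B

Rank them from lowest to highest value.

G < C < A < E < H < D < B < F

Nothing is placed below G, so it is least; from there G < C; C < A; A < E; E < H; H < D; D < B; B < F, each given directly.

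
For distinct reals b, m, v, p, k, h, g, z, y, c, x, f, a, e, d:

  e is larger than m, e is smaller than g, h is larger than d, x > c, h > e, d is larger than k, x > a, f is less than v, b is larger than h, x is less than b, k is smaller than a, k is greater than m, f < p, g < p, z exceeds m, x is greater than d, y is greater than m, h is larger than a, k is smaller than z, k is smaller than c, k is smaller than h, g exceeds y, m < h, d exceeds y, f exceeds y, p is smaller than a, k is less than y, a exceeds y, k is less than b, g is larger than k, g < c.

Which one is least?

m

k is not least since m < k; y is not least since m < y; d is not least since k < d; e is not least since m < e; g is not least since y < g; c is not least since k < c; f is not least since y < f; z is not least since m < z; v is not least since f < v; p is not least since g < p; a is not least since y < a; h is not least since e < h; x is not least since d < x; b is not least since x < b.
Only m has nothing below it, so m is the least.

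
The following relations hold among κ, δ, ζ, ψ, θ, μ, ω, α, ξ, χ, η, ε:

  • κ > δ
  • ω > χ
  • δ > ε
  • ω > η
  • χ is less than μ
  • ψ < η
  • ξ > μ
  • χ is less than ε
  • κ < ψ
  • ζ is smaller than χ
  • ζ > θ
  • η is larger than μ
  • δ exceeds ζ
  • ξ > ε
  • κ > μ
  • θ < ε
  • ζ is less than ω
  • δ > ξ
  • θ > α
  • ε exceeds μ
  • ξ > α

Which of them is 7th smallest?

Piecing the relations together gives one ordering: α < θ < ζ < χ < μ < ε < ξ < δ < κ < ψ < η < ω.
The 7th smallest is ξ.

ξ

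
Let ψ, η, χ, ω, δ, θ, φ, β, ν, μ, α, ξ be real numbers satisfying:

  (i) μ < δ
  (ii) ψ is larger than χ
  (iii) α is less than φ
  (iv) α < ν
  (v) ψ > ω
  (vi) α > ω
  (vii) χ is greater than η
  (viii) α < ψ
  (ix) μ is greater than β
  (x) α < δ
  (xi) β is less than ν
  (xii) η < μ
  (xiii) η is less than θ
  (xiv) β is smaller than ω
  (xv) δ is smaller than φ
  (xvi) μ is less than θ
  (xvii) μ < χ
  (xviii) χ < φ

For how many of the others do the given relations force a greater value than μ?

5

The elements the relations force above μ are θ, χ, δ, ψ, φ — no chain reaches any other.
That is 5.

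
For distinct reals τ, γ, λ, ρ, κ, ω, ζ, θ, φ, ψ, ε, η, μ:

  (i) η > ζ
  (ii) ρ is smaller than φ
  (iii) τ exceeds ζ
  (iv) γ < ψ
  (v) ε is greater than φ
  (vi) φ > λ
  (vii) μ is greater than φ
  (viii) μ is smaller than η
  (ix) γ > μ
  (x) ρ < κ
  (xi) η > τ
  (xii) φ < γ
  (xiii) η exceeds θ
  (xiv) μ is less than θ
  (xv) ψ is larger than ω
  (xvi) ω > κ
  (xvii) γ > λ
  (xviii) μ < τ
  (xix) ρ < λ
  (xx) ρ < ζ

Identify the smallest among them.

ρ

Chaining upward from ρ: directly above it, λ, φ, ζ, κ; then μ, γ, ε, ω, τ, η; then θ, ψ.
That covers every other element, and nothing is given below ρ, so ρ is the smallest.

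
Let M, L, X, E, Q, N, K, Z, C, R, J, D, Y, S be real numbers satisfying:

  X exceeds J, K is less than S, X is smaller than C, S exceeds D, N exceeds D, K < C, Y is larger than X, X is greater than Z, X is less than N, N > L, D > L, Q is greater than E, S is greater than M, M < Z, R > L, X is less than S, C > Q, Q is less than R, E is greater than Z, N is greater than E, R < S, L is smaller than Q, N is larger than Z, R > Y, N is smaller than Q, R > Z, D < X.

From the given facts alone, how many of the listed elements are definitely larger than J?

7

The elements the relations force above J are X, N, Y, Q, R, C, S — no chain reaches any other.
That is 7.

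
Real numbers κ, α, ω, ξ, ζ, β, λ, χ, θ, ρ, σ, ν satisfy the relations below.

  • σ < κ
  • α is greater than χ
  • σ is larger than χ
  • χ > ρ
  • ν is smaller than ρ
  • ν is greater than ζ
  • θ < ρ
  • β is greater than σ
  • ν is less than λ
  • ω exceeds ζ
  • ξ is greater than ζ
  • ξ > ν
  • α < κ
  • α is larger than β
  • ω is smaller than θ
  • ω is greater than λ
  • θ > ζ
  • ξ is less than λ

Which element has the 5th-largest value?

χ

Chaining the given pairs: ζ < ν < ξ < λ < ω < θ < ρ < χ < σ < β < α < κ.
The 5th largest is χ.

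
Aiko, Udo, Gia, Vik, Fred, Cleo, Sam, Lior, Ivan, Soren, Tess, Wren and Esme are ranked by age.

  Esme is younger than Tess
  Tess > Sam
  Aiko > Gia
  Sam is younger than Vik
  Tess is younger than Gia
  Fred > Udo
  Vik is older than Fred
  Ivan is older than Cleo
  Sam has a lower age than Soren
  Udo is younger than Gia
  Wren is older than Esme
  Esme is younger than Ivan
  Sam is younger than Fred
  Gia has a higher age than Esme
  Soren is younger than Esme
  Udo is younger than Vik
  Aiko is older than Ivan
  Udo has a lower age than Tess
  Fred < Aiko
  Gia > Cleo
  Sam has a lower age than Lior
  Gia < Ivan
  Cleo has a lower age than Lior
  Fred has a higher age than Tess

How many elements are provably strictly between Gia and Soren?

2

The relations place Soren below Gia. An element lies strictly between them when it is forced above Soren and also forced below Gia.
Above Soren: {Esme, Tess, Fred, Ivan, Aiko, Wren, Vik}. Below Gia: {Cleo, Sam, Udo, Esme, Tess}.
Intersection: {Esme, Tess} — 2.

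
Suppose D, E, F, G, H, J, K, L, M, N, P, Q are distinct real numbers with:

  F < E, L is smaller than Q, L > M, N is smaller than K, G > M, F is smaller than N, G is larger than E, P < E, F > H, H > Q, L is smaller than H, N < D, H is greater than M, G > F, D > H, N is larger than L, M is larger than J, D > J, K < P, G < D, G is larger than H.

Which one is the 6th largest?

Chaining the given pairs: J < M < L < Q < H < F < N < K < P < E < G < D.
Counting 6 from the largest end gives N.

N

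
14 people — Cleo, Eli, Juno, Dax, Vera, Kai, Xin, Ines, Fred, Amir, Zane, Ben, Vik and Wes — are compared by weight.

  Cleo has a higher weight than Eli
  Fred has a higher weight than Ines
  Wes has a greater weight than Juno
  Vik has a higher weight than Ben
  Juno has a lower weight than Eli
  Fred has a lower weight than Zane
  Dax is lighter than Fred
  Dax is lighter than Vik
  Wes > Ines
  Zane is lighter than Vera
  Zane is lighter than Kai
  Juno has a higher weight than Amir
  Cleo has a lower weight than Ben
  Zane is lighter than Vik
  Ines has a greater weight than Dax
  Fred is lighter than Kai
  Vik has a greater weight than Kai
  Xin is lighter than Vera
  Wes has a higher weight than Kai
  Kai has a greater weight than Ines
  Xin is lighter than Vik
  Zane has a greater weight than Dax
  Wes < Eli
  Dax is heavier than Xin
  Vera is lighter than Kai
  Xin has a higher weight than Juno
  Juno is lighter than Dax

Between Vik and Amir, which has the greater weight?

Vik

Amir < Juno < Xin < Dax < Ines < Fred < Zane < Vera < Kai < Wes < Eli < Cleo < Ben < Vik, by transitivity through Juno, Xin, Dax, Ines, Fred, Zane, Vera, Kai, Wes, Eli, Cleo, Ben.
So Amir < Vik; Vik is the heavier of the two.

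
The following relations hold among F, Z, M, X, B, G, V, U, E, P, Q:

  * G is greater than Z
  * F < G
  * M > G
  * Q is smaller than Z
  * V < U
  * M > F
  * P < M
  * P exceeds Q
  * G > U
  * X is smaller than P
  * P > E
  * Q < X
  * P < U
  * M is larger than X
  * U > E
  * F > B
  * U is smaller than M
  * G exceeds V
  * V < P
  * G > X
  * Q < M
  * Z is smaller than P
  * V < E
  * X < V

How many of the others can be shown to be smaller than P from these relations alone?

5

Directly below P: Q, X, V, E, Z.
Nothing else is reachable below P; 5 in all.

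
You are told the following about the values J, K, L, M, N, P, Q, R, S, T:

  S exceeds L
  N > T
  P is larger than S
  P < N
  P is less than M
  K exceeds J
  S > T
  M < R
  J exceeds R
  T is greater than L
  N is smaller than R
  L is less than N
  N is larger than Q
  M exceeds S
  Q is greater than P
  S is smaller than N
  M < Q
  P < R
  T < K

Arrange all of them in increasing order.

Each adjacent pair is fixed by a given relation: L < T; T < S; S < P; P < M; M < Q; Q < N; N < R; R < J; J < K. Chaining them end to end gives the full order.

L < T < S < P < M < Q < N < R < J < K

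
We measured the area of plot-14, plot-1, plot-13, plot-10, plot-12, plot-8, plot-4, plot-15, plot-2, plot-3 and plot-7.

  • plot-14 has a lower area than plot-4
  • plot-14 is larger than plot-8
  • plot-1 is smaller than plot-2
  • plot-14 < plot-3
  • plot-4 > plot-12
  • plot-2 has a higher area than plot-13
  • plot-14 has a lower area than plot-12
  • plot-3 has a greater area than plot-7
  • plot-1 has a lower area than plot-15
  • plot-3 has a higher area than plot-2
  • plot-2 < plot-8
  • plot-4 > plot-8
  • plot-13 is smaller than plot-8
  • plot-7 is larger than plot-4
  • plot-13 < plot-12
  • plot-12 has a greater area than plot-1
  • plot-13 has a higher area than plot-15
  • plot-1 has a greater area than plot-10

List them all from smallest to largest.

plot-10 < plot-1 < plot-15 < plot-13 < plot-2 < plot-8 < plot-14 < plot-12 < plot-4 < plot-7 < plot-3

The consecutive links are each given: plot-10 < plot-1; plot-1 < plot-15; plot-15 < plot-13; plot-13 < plot-2; plot-2 < plot-8; plot-8 < plot-14; plot-14 < plot-12; plot-12 < plot-4; plot-4 < plot-7; plot-7 < plot-3.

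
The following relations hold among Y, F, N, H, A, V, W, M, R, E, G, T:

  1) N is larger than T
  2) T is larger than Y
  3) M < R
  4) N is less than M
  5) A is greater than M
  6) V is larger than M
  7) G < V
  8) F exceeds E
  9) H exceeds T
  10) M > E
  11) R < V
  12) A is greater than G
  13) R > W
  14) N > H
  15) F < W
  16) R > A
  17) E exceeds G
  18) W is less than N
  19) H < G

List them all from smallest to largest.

Y < T < H < G < E < F < W < N < M < A < R < V

Each adjacent pair is fixed by a given relation: Y < T; T < H; H < G; G < E; E < F; F < W; W < N; N < M; M < A; A < R; R < V. Chaining them end to end gives the full order.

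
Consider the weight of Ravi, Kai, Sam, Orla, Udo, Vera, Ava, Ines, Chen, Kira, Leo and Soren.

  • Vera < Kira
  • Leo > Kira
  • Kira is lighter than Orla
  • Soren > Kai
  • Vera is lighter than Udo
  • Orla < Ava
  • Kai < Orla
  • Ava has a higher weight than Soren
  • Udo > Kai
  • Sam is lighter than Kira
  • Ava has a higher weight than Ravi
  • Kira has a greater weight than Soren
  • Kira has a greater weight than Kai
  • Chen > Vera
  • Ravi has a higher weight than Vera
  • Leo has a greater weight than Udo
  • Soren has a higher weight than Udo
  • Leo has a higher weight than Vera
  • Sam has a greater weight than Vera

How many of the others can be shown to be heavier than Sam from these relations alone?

4

From Sam the given relations immediately reach Kira.
From those, Leo, Orla — 3 in total.
From those, Ava — 4 in total.
No other element is forced above Sam by the given relations, so the count is 4.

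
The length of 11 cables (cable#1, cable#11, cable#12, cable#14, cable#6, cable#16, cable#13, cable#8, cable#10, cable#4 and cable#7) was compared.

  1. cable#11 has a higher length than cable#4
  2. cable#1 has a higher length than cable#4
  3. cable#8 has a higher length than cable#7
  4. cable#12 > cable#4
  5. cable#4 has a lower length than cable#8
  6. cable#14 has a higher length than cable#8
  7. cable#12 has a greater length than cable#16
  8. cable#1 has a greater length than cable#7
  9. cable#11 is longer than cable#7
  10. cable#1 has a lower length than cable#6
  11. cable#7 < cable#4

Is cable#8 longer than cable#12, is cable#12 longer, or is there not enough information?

Following every chain through cable#8: above cable#8 we get cable#14; below cable#8 we get cable#7, cable#4.
cable#12 is not reached, and no chain runs the other way from cable#12 to cable#8.
So the given relations leave the order of cable#8 and cable#12 undetermined.

undetermined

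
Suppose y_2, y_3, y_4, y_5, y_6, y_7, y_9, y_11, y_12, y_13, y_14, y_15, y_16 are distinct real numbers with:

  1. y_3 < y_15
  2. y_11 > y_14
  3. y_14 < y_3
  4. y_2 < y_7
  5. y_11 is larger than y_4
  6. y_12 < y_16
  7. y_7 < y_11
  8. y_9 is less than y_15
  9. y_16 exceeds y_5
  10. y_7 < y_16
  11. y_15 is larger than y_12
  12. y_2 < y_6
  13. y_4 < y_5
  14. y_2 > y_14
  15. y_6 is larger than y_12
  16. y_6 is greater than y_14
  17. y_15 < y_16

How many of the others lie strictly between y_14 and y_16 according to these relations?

4

The relations place y_14 below y_16. An element lies strictly between them when it is forced above y_14 and also forced below y_16.
Above y_14: {y_2, y_7, y_6, y_3, y_11, y_15}. Below y_16: {y_2, y_7, y_4, y_12, y_5, y_9, y_3, y_15}.
Intersection: {y_2, y_7, y_3, y_15} — 4.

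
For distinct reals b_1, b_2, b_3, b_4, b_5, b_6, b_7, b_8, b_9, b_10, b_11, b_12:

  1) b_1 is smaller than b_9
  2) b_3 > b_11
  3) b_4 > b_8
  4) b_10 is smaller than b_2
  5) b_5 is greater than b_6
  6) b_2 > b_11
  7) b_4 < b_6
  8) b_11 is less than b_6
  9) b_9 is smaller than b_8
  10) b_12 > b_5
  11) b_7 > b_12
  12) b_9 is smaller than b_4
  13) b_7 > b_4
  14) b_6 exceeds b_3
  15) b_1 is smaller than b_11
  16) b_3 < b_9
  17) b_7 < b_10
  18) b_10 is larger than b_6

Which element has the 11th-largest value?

b_11

Chaining the given pairs: b_1 < b_11 < b_3 < b_9 < b_8 < b_4 < b_6 < b_5 < b_12 < b_7 < b_10 < b_2.
Counting 11 from the largest end gives b_11.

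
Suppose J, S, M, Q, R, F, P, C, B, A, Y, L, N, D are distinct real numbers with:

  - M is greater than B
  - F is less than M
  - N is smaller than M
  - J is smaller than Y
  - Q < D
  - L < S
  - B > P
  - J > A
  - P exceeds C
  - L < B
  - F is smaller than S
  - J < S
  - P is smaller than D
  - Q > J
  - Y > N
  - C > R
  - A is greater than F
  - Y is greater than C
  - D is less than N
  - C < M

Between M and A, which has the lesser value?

A < J and J < Q give A < Q.
With Q < D: A < J < Q < D.
Then D < N extends the chain to N.
With N < M: A < J < Q < D < N < M.
So A < M; A is the smaller of the two.

A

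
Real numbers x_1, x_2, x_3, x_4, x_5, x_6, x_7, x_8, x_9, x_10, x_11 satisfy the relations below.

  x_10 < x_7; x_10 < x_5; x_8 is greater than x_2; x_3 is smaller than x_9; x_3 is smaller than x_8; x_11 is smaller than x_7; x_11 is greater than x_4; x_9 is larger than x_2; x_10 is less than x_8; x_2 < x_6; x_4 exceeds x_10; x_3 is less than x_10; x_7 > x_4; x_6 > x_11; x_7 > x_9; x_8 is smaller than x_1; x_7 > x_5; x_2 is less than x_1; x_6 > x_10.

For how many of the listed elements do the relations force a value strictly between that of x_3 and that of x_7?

The relations place x_3 below x_7. An element lies strictly between them when it is forced above x_3 and also forced below x_7.
Above x_3: {x_10, x_4, x_5, x_11, x_8, x_9, x_1, x_6}. Below x_7: {x_2, x_10, x_4, x_5, x_11, x_9}.
Intersection: {x_10, x_4, x_5, x_11, x_9} — 5.

5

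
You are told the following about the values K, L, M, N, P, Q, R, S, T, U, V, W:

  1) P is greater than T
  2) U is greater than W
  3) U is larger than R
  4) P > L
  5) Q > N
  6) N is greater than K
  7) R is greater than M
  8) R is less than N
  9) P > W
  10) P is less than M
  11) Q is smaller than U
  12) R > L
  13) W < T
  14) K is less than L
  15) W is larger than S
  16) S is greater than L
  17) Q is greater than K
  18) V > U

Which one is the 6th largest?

M

Chaining the given pairs: K < L < S < W < T < P < M < R < N < Q < U < V.
The 6th largest is M.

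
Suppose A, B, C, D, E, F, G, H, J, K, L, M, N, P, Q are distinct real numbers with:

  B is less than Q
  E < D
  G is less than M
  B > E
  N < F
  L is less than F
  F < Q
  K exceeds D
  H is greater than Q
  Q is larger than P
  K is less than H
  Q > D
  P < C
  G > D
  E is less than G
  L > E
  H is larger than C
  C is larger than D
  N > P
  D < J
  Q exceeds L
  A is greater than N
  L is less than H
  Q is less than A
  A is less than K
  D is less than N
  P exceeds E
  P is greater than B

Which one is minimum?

D is not least since E < D; B is not least since E < B; P is not least since E < P; L is not least since E < L; N is not least since D < N; C is not least since D < C; F is not least since N < F; Q is not least since B < Q; G is not least since D < G; M is not least since G < M; A is not least since Q < A; J is not least since D < J; K is not least since A < K; H is not least since K < H.
Only E has nothing below it, so E is the minimum.

E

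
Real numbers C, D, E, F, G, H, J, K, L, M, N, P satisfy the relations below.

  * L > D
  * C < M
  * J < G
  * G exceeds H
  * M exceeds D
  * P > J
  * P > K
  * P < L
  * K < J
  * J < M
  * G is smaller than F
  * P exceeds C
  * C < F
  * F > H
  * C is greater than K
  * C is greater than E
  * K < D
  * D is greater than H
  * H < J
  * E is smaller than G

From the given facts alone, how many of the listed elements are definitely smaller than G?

4

From G the given relations immediately reach H, E, J.
From those, K — 4 in total.
Nothing else is reachable below G; 4 in all.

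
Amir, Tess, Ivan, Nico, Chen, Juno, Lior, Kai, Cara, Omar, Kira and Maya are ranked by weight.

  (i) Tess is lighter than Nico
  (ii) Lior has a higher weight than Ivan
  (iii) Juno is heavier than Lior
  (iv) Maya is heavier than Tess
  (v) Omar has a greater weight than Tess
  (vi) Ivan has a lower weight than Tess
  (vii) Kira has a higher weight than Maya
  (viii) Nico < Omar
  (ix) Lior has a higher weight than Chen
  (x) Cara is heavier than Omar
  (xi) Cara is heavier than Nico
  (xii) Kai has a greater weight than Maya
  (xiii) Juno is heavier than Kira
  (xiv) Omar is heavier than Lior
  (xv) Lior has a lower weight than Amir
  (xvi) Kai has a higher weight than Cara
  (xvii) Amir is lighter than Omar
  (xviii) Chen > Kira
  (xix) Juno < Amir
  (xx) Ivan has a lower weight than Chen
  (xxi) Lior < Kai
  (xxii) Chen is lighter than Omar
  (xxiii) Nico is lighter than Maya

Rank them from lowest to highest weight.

Ivan < Tess < Nico < Maya < Kira < Chen < Lior < Juno < Amir < Omar < Cara < Kai

Each adjacent pair is fixed by a given relation: Ivan < Tess; Tess < Nico; Nico < Maya; Maya < Kira; Kira < Chen; Chen < Lior; Lior < Juno; Juno < Amir; Amir < Omar; Omar < Cara; Cara < Kai. Chaining them end to end gives the full order.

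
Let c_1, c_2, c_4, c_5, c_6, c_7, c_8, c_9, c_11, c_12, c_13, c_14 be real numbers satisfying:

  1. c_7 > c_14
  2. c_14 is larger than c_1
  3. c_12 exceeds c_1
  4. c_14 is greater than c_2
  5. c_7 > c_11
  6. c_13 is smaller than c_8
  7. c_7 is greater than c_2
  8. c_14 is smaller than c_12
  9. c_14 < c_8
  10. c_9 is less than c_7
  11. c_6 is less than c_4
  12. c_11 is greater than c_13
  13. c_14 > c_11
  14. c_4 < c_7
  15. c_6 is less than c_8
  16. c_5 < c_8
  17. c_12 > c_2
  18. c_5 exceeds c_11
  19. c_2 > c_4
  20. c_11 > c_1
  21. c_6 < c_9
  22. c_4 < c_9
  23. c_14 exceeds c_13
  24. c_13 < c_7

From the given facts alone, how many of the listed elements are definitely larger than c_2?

4

The elements the relations force above c_2 are c_14, c_12, c_7, c_8 — no chain reaches any other.
That is 4.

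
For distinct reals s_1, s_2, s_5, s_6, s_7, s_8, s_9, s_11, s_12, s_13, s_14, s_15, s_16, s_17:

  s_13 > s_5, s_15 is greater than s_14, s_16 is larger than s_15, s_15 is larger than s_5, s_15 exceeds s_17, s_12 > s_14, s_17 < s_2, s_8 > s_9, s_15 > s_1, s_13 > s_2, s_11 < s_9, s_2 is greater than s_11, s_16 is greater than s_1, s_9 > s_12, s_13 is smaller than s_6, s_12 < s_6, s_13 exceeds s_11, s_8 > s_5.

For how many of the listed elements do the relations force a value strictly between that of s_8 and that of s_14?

The relations place s_14 below s_8. An element lies strictly between them when it is forced above s_14 and also forced below s_8.
Above s_14: {s_15, s_12, s_16, s_9, s_6}. Below s_8: {s_5, s_11, s_12, s_9}.
Intersection: {s_12, s_9} — 2.

2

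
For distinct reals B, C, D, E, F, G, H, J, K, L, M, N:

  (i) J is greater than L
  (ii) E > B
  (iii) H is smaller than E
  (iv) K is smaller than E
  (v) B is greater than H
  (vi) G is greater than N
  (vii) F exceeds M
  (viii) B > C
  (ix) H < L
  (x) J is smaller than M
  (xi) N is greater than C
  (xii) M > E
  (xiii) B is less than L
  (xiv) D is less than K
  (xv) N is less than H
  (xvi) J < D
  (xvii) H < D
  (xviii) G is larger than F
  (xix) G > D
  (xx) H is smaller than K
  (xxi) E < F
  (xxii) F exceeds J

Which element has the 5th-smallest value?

L

Chaining the given pairs: C < N < H < B < L < J < D < K < E < M < F < G.
The 5th smallest is L.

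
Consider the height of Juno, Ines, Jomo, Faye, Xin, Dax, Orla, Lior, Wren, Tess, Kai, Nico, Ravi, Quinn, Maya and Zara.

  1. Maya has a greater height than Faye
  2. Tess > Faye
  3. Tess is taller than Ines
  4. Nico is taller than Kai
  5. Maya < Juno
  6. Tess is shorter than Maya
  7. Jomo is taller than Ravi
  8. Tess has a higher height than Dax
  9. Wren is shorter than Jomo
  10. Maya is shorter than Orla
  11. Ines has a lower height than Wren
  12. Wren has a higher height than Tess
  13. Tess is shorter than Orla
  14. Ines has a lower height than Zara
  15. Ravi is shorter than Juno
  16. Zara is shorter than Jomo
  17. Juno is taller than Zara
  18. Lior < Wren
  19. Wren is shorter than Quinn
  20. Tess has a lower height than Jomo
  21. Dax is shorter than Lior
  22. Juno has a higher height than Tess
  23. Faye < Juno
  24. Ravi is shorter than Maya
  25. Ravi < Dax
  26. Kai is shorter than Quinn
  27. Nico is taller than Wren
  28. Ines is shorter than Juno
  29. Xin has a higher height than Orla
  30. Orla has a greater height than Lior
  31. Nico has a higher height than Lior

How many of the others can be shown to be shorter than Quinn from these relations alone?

8

The elements the relations force below Quinn are Ravi, Dax, Ines, Faye, Tess, Lior, Wren, Kai — no chain reaches any other.
That is 8.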